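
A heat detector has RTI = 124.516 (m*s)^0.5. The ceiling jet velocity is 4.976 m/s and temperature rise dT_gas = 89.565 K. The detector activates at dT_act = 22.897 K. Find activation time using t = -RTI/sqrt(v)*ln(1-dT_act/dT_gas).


dT_act/dT_gas = 0.25565
ln(1 - 0.25565) = -0.29524
t = -124.516 / sqrt(4.976) * -0.29524 = 16.480 s

16.480 s


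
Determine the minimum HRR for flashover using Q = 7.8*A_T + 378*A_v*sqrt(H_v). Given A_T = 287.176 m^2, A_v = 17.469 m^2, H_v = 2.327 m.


7.8*A_T = 2240.0
sqrt(H_v) = 1.5255
378*A_v*sqrt(H_v) = 10073
Q = 2240.0 + 10073 = 12313 kW

12313 kW


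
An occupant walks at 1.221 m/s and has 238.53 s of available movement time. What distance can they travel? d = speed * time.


d = 1.221 * 238.53 = 291.25 m

291.25 m


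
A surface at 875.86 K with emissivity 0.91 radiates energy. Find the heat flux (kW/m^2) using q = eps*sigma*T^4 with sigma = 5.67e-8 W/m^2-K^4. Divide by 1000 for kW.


T^4 = 5.8849e+11
q = 0.91 * 5.67e-8 * 5.8849e+11 / 1000 = 30.364 kW/m^2

30.364 kW/m^2


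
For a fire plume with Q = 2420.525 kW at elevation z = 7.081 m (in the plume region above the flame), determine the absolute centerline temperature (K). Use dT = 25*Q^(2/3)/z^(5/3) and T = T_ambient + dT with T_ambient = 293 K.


Q^(2/3) = 180.28
z^(5/3) = 26.111
dT = 25 * 180.28 / 26.111 = 172.61 K
T = 293 + 172.61 = 465.61 K

465.61 K


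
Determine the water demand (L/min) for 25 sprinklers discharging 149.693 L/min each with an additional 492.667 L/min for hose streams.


Sprinkler demand = 25 * 149.693 = 3742.325 L/min
Total = 3742.325 + 492.667 = 4234.992 L/min

4234.992 L/min


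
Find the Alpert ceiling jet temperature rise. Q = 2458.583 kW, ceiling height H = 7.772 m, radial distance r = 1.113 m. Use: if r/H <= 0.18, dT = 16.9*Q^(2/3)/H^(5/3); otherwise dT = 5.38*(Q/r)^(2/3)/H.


r/H = 1.113 / 7.772 = 0.14321
r/H <= 0.18, so dT = 16.9*Q^(2/3)/H^(5/3)
Q^(2/3) = 182.16
H^(5/3) = 30.494
dT = 16.9 * 182.16 / 30.494 = 100.95 K

100.95 K


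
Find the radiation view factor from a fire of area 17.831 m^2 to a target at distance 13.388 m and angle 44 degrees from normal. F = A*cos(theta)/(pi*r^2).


cos(44 deg) = 0.71934
pi*r^2 = 563.09
F = 17.831 * 0.71934 / 563.09 = 0.022779

0.022779


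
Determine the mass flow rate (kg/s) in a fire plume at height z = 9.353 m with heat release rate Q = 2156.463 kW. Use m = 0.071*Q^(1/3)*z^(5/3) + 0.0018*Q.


Q^(1/3) = 12.920
z^(5/3) = 41.519
First term = 0.071 * 12.920 * 41.519 = 38.085
Second term = 0.0018 * 2156.463 = 3.8816
m = 41.967 kg/s

41.967 kg/s


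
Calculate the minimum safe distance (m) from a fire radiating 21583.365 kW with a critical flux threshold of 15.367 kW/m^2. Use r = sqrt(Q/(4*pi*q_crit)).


4*pi*q_crit = 193.11
Q/(4*pi*q_crit) = 111.77
r = sqrt(111.77) = 10.572 m

10.572 m


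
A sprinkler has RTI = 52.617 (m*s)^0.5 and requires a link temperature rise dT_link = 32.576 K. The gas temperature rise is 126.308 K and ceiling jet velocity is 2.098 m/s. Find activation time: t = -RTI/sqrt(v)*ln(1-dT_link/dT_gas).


dT_link/dT_gas = 0.25791
ln(1 - 0.25791) = -0.29828
t = -52.617 / sqrt(2.098) * -0.29828 = 10.836 s

10.836 s


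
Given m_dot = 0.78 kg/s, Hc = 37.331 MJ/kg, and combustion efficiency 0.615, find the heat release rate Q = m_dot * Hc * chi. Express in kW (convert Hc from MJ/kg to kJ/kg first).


Hc = 37.331 MJ/kg = 37.331 * 1000 kJ/kg = 37331 kJ/kg
Q = 0.78 kg/s * 37331 kJ/kg * 0.615 = 17908 kW

17908 kW


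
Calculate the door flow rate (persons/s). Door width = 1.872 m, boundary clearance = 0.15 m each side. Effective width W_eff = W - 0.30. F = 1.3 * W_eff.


W_eff = 1.872 - 0.30 = 1.572 m
F = 1.3 * 1.572 = 2.0436 persons/s

2.0436 persons/s


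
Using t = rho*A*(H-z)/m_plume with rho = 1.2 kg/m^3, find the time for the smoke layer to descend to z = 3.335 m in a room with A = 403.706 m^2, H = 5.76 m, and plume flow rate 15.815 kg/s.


H - z = 2.425 m
t = 1.2 * 403.706 * 2.425 / 15.815 = 74.283 s

74.283 s


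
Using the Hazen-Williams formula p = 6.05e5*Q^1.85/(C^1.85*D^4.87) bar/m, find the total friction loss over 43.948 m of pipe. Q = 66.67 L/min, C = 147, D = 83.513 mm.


Q^1.85 = 2367.4
C^1.85 = 10222
D^4.87 = 2.2853e+09
p/m = 6.1312e-05 bar/m
p_total = 6.1312e-05 * 43.948 = 0.0026946 bar

0.0026946 bar


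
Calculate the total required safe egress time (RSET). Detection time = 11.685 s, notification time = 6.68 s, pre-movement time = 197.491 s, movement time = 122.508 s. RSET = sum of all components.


Total = 11.685 + 6.68 + 197.491 + 122.508 = 338.364 s

338.364 s


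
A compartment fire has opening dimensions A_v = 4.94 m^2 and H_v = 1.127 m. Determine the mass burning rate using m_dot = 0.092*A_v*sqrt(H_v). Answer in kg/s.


sqrt(H_v) = 1.0616
m_dot = 0.092 * 4.94 * 1.0616 = 0.48248 kg/s

0.48248 kg/s


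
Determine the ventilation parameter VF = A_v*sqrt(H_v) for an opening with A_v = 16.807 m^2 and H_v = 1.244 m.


sqrt(H_v) = 1.1153
VF = 16.807 * 1.1153 = 18.746 m^(5/2)

18.746 m^(5/2)


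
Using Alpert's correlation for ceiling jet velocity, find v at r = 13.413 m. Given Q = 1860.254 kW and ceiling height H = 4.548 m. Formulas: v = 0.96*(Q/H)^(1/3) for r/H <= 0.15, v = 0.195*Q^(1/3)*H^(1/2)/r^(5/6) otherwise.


r/H = 13.413 / 4.548 = 2.9492
r/H > 0.15, so v = 0.195*Q^(1/3)*H^(1/2)/r^(5/6)
Q^(1/3) = 12.299
H^(1/2) = 2.1326
r^(5/6) = 8.7017
v = 0.195 * 12.299 * 2.1326 / 8.7017 = 0.58776 m/s

0.58776 m/s


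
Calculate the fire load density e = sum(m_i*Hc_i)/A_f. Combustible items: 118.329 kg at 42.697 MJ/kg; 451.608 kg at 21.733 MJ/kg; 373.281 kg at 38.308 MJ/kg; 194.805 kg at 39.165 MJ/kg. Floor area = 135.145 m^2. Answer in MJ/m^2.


Total energy = 118.329*42.697 + 451.608*21.733 + 373.281*38.308 + 194.805*39.165
= 5052.293 + 9814.797 + 14299.65 + 7629.538
= 36796.28 MJ
e = 36796.28 / 135.145 = 272.27 MJ/m^2

272.27 MJ/m^2


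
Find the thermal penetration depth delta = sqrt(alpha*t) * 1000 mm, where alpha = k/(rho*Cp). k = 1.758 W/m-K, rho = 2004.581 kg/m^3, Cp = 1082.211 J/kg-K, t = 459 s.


alpha = 1.758 / (2004.581 * 1082.211) = 8.1037e-07 m^2/s
alpha * t = 0.00037196
delta = sqrt(0.00037196) * 1000 = 19.286 mm

19.286 mm


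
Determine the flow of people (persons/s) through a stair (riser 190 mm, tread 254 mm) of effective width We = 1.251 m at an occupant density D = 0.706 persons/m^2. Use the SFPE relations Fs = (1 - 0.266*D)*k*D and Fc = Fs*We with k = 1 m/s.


1 - 0.266*D = 1 - 0.266*0.706 = 0.81220
Fs = 0.81220 * 1 * 0.706 = 0.57342 persons/(s*m)
Fc = 0.57342 * 1.251 = 0.71734 persons/s

0.71734 persons/s


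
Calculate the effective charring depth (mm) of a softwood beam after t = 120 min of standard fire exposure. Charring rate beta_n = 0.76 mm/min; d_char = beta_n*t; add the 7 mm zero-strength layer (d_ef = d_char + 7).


d_char = 0.76 * 120 = 91.2 mm
d_ef = 91.2 + 1.0*7 = 98.2 mm

98.2 mm


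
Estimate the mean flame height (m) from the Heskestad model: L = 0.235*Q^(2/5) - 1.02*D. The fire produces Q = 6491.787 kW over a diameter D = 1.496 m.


Q^(2/5) = 33.492
0.235 * Q^(2/5) = 7.8707
1.02 * D = 1.5259
L = 6.3448 m

6.3448 m


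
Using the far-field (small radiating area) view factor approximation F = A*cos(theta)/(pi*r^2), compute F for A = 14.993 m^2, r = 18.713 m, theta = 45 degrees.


cos(45 deg) = 0.70711
pi*r^2 = 1100.1
F = 14.993 * 0.70711 / 1100.1 = 0.0096369

0.0096369


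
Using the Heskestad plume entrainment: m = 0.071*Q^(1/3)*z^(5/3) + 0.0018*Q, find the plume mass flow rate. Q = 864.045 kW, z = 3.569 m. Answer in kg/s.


Q^(1/3) = 9.5246
z^(5/3) = 8.3351
First term = 0.071 * 9.5246 * 8.3351 = 5.6366
Second term = 0.0018 * 864.045 = 1.5553
m = 7.1918 kg/s

7.1918 kg/s


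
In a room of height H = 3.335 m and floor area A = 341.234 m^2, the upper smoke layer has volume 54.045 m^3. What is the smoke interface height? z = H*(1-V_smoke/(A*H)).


V/(A*H) = 0.047491
1 - 0.047491 = 0.95251
z = 3.335 * 0.95251 = 3.1766 m

3.1766 m


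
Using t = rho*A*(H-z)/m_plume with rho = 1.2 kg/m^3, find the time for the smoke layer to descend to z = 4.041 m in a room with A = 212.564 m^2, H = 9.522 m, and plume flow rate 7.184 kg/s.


H - z = 5.481 m
t = 1.2 * 212.564 * 5.481 / 7.184 = 194.61 s

194.61 s


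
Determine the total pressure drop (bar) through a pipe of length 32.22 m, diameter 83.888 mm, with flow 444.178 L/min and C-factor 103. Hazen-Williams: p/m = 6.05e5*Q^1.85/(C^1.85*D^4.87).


Q^1.85 = 79064
C^1.85 = 5293.6
D^4.87 = 2.3357e+09
p/m = 0.0038687 bar/m
p_total = 0.0038687 * 32.22 = 0.12465 bar

0.12465 bar


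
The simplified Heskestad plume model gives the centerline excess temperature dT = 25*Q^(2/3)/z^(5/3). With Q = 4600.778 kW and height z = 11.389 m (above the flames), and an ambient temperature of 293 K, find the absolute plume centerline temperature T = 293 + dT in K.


Q^(2/3) = 276.62
z^(5/3) = 57.651
dT = 25 * 276.62 / 57.651 = 119.95 K
T = 293 + 119.95 = 412.95 K

412.95 K


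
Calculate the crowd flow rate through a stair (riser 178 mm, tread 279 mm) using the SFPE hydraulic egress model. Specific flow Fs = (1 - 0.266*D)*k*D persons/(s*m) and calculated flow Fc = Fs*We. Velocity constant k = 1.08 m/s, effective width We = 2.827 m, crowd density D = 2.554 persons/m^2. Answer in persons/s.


1 - 0.266*D = 1 - 0.266*2.554 = 0.32064
Fs = 0.32064 * 1.08 * 2.554 = 0.88442 persons/(s*m)
Fc = 0.88442 * 2.827 = 2.5002 persons/s

2.5002 persons/s


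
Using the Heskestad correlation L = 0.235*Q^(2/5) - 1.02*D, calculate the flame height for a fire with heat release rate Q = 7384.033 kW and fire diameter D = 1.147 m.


Q^(2/5) = 35.263
0.235 * Q^(2/5) = 8.2868
1.02 * D = 1.1699
L = 7.1168 m

7.1168 m


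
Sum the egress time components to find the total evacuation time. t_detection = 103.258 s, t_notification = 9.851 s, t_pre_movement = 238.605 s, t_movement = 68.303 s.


Total = 103.258 + 9.851 + 238.605 + 68.303 = 420.017 s

420.017 s


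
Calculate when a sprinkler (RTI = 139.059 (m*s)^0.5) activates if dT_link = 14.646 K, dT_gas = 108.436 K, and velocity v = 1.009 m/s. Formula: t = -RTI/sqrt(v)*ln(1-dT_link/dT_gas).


dT_link/dT_gas = 0.13507
ln(1 - 0.13507) = -0.14510
t = -139.059 / sqrt(1.009) * -0.14510 = 20.088 s

20.088 s


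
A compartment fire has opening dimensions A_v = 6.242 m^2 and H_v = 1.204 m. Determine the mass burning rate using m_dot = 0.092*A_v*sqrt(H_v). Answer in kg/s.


sqrt(H_v) = 1.0973
m_dot = 0.092 * 6.242 * 1.0973 = 0.63012 kg/s

0.63012 kg/s


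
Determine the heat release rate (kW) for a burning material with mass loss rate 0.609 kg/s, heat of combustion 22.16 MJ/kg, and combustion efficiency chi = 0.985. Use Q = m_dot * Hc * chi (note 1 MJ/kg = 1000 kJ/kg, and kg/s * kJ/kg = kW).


Hc = 22.16 MJ/kg = 22.16 * 1000 kJ/kg = 22160 kJ/kg
Q = 0.609 kg/s * 22160 kJ/kg * 0.985 = 13293 kW

13293 kW


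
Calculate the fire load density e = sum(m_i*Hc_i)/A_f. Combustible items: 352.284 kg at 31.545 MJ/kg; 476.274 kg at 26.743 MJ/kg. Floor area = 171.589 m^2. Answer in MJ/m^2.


Total energy = 352.284*31.545 + 476.274*26.743
= 11112.80 + 12737.00
= 23849.79 MJ
e = 23849.79 / 171.589 = 138.99 MJ/m^2

138.99 MJ/m^2


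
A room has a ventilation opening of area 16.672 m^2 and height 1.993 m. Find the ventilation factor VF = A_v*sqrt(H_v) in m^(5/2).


sqrt(H_v) = 1.4117
VF = 16.672 * 1.4117 = 23.536 m^(5/2)

23.536 m^(5/2)


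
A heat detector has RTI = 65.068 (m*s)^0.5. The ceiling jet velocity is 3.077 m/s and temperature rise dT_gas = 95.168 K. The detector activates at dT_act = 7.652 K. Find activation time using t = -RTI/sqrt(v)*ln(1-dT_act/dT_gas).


dT_act/dT_gas = 0.080405
ln(1 - 0.080405) = -0.083822
t = -65.068 / sqrt(3.077) * -0.083822 = 3.1093 s

3.1093 s


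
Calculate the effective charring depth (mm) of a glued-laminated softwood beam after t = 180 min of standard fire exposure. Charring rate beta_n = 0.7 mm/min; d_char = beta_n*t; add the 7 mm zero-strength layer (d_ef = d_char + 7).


d_char = 0.7 * 180 = 126 mm
d_ef = 126 + 1.0*7 = 133 mm

133 mm


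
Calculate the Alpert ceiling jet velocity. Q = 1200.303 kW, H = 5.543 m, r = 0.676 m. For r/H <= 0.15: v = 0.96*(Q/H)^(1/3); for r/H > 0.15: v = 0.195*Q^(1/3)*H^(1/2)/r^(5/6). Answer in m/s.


r/H = 0.676 / 5.543 = 0.12196
r/H <= 0.15, so v = 0.96*(Q/H)^(1/3)
Q/H = 216.54
(Q/H)^(1/3) = 6.0050
v = 0.96 * 6.0050 = 5.7648 m/s

5.7648 m/s


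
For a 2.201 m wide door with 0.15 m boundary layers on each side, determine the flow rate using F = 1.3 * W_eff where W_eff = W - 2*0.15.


W_eff = 2.201 - 0.30 = 1.901 m
F = 1.3 * 1.901 = 2.4713 persons/s

2.4713 persons/s


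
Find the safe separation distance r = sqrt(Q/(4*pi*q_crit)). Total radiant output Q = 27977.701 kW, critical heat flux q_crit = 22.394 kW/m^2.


4*pi*q_crit = 281.41
Q/(4*pi*q_crit) = 99.419
r = sqrt(99.419) = 9.9709 m

9.9709 m


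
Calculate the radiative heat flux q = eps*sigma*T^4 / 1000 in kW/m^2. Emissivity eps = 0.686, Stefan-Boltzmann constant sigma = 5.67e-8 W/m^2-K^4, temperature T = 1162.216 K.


T^4 = 1.8245e+12
q = 0.686 * 5.67e-8 * 1.8245e+12 / 1000 = 70.967 kW/m^2

70.967 kW/m^2


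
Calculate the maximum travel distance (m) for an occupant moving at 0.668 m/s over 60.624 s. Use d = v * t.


d = 0.668 * 60.624 = 40.497 m

40.497 m


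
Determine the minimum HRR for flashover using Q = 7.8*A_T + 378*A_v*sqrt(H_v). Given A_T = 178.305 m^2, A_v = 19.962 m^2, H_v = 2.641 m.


7.8*A_T = 1390.779
sqrt(H_v) = 1.6251
378*A_v*sqrt(H_v) = 12263
Q = 1390.779 + 12263 = 13653 kW

13653 kW


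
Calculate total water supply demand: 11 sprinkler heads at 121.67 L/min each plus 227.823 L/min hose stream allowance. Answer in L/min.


Sprinkler demand = 11 * 121.67 = 1338.37 L/min
Total = 1338.37 + 227.823 = 1566.193 L/min

1566.193 L/min


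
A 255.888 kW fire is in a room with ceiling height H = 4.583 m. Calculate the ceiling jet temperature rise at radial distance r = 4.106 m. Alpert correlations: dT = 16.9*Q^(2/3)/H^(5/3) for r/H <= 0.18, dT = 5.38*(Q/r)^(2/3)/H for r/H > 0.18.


r/H = 4.106 / 4.583 = 0.89592
r/H > 0.18, so dT = 5.38*(Q/r)^(2/3)/H
Q/r = 62.321
(Q/r)^(2/3) = 15.719
dT = 5.38 * 15.719 / 4.583 = 18.452 K

18.452 K


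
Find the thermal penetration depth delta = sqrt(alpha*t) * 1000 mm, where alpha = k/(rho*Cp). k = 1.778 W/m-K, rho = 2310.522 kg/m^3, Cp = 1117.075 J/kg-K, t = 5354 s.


alpha = 1.778 / (2310.522 * 1117.075) = 6.8887e-07 m^2/s
alpha * t = 0.0036882
delta = sqrt(0.0036882) * 1000 = 60.731 mm

60.731 mm


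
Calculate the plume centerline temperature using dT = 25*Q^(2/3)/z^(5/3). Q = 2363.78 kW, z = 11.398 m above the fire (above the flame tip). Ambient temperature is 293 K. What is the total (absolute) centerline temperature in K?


Q^(2/3) = 177.45
z^(5/3) = 57.727
dT = 25 * 177.45 / 57.727 = 76.848 K
T = 293 + 76.848 = 369.85 K

369.85 K


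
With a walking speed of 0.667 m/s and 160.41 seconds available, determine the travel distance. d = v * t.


d = 0.667 * 160.41 = 106.99 m

106.99 m


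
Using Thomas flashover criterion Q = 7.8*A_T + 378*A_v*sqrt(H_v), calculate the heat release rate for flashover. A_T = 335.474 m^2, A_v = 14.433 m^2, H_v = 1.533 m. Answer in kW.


7.8*A_T = 2616.7
sqrt(H_v) = 1.2381
378*A_v*sqrt(H_v) = 6754.9
Q = 2616.7 + 6754.9 = 9371.6 kW

9371.6 kW


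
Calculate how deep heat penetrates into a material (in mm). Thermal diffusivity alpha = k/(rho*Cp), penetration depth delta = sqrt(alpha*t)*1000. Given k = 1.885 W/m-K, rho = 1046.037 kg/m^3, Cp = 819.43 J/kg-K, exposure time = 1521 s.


alpha = 1.885 / (1046.037 * 819.43) = 2.1991e-06 m^2/s
alpha * t = 0.0033449
delta = sqrt(0.0033449) * 1000 = 57.835 mm

57.835 mm


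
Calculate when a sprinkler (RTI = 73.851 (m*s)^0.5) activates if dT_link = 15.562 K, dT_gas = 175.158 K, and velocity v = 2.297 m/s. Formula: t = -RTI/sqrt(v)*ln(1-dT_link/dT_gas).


dT_link/dT_gas = 0.088845
ln(1 - 0.088845) = -0.093043
t = -73.851 / sqrt(2.297) * -0.093043 = 4.5338 s

4.5338 s


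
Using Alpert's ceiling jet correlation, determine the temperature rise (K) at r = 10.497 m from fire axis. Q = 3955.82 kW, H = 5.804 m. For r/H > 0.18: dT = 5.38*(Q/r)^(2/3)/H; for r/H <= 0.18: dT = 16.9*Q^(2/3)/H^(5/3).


r/H = 10.497 / 5.804 = 1.8086
r/H > 0.18, so dT = 5.38*(Q/r)^(2/3)/H
Q/r = 376.85
(Q/r)^(2/3) = 52.173
dT = 5.38 * 52.173 / 5.804 = 48.362 K

48.362 K


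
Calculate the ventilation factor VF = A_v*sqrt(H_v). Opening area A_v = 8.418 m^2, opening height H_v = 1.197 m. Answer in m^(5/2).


sqrt(H_v) = 1.0941
VF = 8.418 * 1.0941 = 9.2099 m^(5/2)

9.2099 m^(5/2)


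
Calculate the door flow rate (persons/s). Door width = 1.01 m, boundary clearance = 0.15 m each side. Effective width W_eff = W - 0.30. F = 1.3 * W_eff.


W_eff = 1.01 - 0.30 = 0.71 m
F = 1.3 * 0.71 = 0.923 persons/s

0.923 persons/s


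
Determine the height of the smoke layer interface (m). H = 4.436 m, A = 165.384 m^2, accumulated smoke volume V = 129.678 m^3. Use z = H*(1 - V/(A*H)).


V/(A*H) = 0.17676
1 - 0.17676 = 0.82324
z = 4.436 * 0.82324 = 3.6519 m

3.6519 m


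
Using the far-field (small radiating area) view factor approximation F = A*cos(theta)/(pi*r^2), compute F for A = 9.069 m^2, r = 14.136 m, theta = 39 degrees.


cos(39 deg) = 0.77715
pi*r^2 = 627.77
F = 9.069 * 0.77715 / 627.77 = 0.011227

0.011227


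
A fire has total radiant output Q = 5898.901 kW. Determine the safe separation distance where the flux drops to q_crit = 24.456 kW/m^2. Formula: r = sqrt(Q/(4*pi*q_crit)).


4*pi*q_crit = 307.32
Q/(4*pi*q_crit) = 19.194
r = sqrt(19.194) = 4.3811 m

4.3811 m


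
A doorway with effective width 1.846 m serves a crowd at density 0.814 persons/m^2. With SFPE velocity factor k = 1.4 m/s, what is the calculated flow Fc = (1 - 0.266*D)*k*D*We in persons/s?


1 - 0.266*D = 1 - 0.266*0.814 = 0.78348
Fs = 0.78348 * 1.4 * 0.814 = 0.89285 persons/(s*m)
Fc = 0.89285 * 1.846 = 1.6482 persons/s

1.6482 persons/s


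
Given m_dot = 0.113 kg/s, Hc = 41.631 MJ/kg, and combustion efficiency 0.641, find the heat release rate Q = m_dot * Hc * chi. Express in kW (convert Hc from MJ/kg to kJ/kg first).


Hc = 41.631 MJ/kg = 41.631 * 1000 kJ/kg = 41631 kJ/kg
Q = 0.113 kg/s * 41631 kJ/kg * 0.641 = 3015.5 kW

3015.5 kW


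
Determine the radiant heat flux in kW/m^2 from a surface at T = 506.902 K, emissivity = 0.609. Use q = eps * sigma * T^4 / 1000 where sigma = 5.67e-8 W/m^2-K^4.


T^4 = 6.6023e+10
q = 0.609 * 5.67e-8 * 6.6023e+10 / 1000 = 2.2798 kW/m^2

2.2798 kW/m^2


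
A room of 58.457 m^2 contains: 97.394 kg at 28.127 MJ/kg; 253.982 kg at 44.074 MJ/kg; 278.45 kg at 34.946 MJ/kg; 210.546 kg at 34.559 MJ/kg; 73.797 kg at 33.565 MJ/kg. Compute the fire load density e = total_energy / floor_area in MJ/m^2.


Total energy = 97.394*28.127 + 253.982*44.074 + 278.45*34.946 + 210.546*34.559 + 73.797*33.565
= 2739.401 + 11194.00 + 9730.714 + 7276.259 + 2476.996
= 33417.37 MJ
e = 33417.37 / 58.457 = 571.66 MJ/m^2

571.66 MJ/m^2


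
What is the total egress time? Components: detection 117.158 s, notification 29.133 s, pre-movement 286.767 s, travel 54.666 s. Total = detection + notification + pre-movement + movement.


Total = 117.158 + 29.133 + 286.767 + 54.666 = 487.724 s

487.724 s


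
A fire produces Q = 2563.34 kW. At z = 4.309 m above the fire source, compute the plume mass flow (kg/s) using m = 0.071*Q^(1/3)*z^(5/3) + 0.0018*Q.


Q^(1/3) = 13.686
z^(5/3) = 11.410
First term = 0.071 * 13.686 * 11.410 = 11.087
Second term = 0.0018 * 2563.34 = 4.6140
m = 15.701 kg/s

15.701 kg/s


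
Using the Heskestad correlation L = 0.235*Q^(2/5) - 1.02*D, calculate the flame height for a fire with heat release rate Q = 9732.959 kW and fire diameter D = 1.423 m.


Q^(2/5) = 39.382
0.235 * Q^(2/5) = 9.2548
1.02 * D = 1.4515
L = 7.8033 m

7.8033 m


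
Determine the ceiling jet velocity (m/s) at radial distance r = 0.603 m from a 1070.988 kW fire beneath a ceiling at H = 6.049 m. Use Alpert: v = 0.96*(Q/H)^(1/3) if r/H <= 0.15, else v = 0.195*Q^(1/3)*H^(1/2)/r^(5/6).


r/H = 0.603 / 6.049 = 0.099686
r/H <= 0.15, so v = 0.96*(Q/H)^(1/3)
Q/H = 177.05
(Q/H)^(1/3) = 5.6152
v = 0.96 * 5.6152 = 5.3906 m/s

5.3906 m/s


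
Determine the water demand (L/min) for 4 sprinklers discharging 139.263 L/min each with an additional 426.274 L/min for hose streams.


Sprinkler demand = 4 * 139.263 = 557.052 L/min
Total = 557.052 + 426.274 = 983.326 L/min

983.326 L/min


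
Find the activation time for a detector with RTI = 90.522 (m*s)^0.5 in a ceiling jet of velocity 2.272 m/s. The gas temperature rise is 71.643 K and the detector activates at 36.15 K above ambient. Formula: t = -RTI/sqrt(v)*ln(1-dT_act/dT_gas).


dT_act/dT_gas = 0.50459
ln(1 - 0.50459) = -0.70236
t = -90.522 / sqrt(2.272) * -0.70236 = 42.180 s

42.180 s


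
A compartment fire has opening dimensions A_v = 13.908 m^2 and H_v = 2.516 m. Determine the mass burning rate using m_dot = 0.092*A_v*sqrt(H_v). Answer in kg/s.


sqrt(H_v) = 1.5862
m_dot = 0.092 * 13.908 * 1.5862 = 2.0296 kg/s

2.0296 kg/s


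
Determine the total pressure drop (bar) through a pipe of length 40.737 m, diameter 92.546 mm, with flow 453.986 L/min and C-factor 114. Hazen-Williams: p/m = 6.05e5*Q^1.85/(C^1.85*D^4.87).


Q^1.85 = 82324
C^1.85 = 6386.7
D^4.87 = 3.7684e+09
p/m = 0.0020694 bar/m
p_total = 0.0020694 * 40.737 = 0.084302 bar

0.084302 bar


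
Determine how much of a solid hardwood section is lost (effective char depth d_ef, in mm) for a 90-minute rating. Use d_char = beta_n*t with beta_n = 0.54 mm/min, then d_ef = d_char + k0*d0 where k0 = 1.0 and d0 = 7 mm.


d_char = 0.54 * 90 = 48.6 mm
d_ef = 48.6 + 1.0*7 = 55.6 mm

55.6 mm


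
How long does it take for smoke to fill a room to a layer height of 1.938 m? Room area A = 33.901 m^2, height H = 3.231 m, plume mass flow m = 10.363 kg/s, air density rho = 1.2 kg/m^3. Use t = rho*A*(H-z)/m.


H - z = 1.293 m
t = 1.2 * 33.901 * 1.293 / 10.363 = 5.0758 s

5.0758 s


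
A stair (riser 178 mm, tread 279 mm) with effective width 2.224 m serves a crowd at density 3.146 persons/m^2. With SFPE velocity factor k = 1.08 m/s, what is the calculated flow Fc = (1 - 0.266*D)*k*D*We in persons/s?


1 - 0.266*D = 1 - 0.266*3.146 = 0.16316
Fs = 0.16316 * 1.08 * 3.146 = 0.55438 persons/(s*m)
Fc = 0.55438 * 2.224 = 1.2329 persons/s

1.2329 persons/s


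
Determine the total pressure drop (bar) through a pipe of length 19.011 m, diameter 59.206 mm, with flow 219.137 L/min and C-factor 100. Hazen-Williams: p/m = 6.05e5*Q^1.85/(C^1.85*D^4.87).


Q^1.85 = 21396
C^1.85 = 5011.9
D^4.87 = 4.2798e+08
p/m = 0.0060347 bar/m
p_total = 0.0060347 * 19.011 = 0.11473 bar

0.11473 bar


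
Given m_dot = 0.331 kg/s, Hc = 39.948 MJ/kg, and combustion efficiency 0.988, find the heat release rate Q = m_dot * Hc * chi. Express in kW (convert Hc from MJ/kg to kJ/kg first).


Hc = 39.948 MJ/kg = 39.948 * 1000 kJ/kg = 39948 kJ/kg
Q = 0.331 kg/s * 39948 kJ/kg * 0.988 = 13064 kW

13064 kW


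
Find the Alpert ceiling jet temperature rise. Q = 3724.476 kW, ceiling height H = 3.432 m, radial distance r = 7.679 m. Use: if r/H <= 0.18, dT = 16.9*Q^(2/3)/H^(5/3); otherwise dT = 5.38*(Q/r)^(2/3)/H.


r/H = 7.679 / 3.432 = 2.2375
r/H > 0.18, so dT = 5.38*(Q/r)^(2/3)/H
Q/r = 485.02
(Q/r)^(2/3) = 61.732
dT = 5.38 * 61.732 / 3.432 = 96.770 K

96.770 K


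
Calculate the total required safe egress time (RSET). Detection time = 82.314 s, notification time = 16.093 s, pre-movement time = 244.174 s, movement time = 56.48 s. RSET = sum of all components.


Total = 82.314 + 16.093 + 244.174 + 56.48 = 399.061 s

399.061 s


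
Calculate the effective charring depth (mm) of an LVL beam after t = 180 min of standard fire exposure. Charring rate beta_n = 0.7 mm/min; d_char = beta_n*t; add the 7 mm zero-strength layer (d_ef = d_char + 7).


d_char = 0.7 * 180 = 126 mm
d_ef = 126 + 1.0*7 = 133 mm

133 mm


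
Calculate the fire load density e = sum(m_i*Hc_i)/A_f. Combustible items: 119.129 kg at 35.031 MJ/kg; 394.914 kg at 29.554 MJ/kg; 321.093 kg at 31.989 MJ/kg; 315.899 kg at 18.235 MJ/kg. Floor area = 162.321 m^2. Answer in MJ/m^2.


Total energy = 119.129*35.031 + 394.914*29.554 + 321.093*31.989 + 315.899*18.235
= 4173.208 + 11671.29 + 10271.44 + 5760.418
= 31876.36 MJ
e = 31876.36 / 162.321 = 196.38 MJ/m^2

196.38 MJ/m^2


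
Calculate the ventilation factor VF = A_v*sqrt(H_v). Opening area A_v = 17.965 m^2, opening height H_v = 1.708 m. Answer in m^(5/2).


sqrt(H_v) = 1.3069
VF = 17.965 * 1.3069 = 23.479 m^(5/2)

23.479 m^(5/2)


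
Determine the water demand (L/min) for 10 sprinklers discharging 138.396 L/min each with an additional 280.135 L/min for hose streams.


Sprinkler demand = 10 * 138.396 = 1383.96 L/min
Total = 1383.96 + 280.135 = 1664.095 L/min

1664.095 L/min


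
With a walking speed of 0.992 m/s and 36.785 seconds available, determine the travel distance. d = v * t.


d = 0.992 * 36.785 = 36.491 m

36.491 m


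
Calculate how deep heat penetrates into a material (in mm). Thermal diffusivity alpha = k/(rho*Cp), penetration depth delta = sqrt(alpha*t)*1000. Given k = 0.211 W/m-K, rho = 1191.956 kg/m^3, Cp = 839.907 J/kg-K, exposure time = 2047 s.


alpha = 0.211 / (1191.956 * 839.907) = 2.1076e-07 m^2/s
alpha * t = 0.00043143
delta = sqrt(0.00043143) * 1000 = 20.771 mm

20.771 mm


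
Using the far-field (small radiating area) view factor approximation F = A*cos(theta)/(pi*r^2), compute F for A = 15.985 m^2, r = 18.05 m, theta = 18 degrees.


cos(18 deg) = 0.95106
pi*r^2 = 1023.5
F = 15.985 * 0.95106 / 1023.5 = 0.014853

0.014853


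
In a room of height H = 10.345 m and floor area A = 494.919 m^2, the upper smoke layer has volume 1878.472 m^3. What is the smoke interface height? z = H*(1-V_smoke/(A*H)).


V/(A*H) = 0.36689
1 - 0.36689 = 0.63311
z = 10.345 * 0.63311 = 6.5495 m

6.5495 m


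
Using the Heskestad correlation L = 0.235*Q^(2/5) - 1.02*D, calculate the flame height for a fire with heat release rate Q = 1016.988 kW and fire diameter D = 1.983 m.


Q^(2/5) = 15.956
0.235 * Q^(2/5) = 3.7497
1.02 * D = 2.0227
L = 1.7270 m

1.7270 m


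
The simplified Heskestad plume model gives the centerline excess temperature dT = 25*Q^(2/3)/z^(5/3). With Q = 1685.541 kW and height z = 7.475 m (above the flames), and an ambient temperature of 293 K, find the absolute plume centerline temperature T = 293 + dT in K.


Q^(2/3) = 141.63
z^(5/3) = 28.577
dT = 25 * 141.63 / 28.577 = 123.90 K
T = 293 + 123.90 = 416.90 K

416.90 K


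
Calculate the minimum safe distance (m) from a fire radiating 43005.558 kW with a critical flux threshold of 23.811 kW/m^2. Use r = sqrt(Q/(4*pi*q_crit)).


4*pi*q_crit = 299.22
Q/(4*pi*q_crit) = 143.73
r = sqrt(143.73) = 11.989 m

11.989 m


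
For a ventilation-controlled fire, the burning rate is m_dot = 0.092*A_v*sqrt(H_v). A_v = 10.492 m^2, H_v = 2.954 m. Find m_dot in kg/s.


sqrt(H_v) = 1.7187
m_dot = 0.092 * 10.492 * 1.7187 = 1.6590 kg/s

1.6590 kg/s


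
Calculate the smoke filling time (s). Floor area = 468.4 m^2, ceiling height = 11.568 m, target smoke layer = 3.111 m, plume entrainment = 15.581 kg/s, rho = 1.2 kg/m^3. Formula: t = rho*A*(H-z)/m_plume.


H - z = 8.457 m
t = 1.2 * 468.4 * 8.457 / 15.581 = 305.08 s

305.08 s


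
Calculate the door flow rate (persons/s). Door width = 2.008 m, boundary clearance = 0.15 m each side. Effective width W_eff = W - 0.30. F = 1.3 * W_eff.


W_eff = 2.008 - 0.30 = 1.708 m
F = 1.3 * 1.708 = 2.2204 persons/s

2.2204 persons/s


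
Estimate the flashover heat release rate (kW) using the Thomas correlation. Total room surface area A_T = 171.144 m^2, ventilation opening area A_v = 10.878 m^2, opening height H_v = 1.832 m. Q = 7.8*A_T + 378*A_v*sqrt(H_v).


7.8*A_T = 1334.9
sqrt(H_v) = 1.3535
378*A_v*sqrt(H_v) = 5565.5
Q = 1334.9 + 5565.5 = 6900.4 kW

6900.4 kW


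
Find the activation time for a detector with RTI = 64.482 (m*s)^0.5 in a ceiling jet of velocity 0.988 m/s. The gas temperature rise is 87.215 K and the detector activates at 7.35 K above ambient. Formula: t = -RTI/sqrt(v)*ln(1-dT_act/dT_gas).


dT_act/dT_gas = 0.084274
ln(1 - 0.084274) = -0.088039
t = -64.482 / sqrt(0.988) * -0.088039 = 5.7113 s

5.7113 s


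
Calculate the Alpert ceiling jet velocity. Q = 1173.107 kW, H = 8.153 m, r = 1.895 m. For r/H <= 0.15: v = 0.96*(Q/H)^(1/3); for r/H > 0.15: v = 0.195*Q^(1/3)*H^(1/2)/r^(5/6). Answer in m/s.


r/H = 1.895 / 8.153 = 0.23243
r/H > 0.15, so v = 0.195*Q^(1/3)*H^(1/2)/r^(5/6)
Q^(1/3) = 10.547
H^(1/2) = 2.8553
r^(5/6) = 1.7035
v = 0.195 * 10.547 * 2.8553 / 1.7035 = 3.4472 m/s

3.4472 m/s


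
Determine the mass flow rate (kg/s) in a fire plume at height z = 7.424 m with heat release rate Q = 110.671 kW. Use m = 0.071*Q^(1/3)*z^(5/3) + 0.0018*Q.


Q^(1/3) = 4.8011
z^(5/3) = 28.253
First term = 0.071 * 4.8011 * 28.253 = 9.6309
Second term = 0.0018 * 110.671 = 0.19921
m = 9.8301 kg/s

9.8301 kg/s


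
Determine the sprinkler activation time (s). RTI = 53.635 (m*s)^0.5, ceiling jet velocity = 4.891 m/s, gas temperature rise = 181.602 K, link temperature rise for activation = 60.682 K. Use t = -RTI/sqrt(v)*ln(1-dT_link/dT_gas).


dT_link/dT_gas = 0.33415
ln(1 - 0.33415) = -0.40669
t = -53.635 / sqrt(4.891) * -0.40669 = 9.8630 s

9.8630 s


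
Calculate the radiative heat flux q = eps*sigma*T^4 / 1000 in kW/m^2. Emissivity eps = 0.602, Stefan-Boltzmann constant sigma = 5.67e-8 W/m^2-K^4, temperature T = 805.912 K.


T^4 = 4.2184e+11
q = 0.602 * 5.67e-8 * 4.2184e+11 / 1000 = 14.399 kW/m^2

14.399 kW/m^2


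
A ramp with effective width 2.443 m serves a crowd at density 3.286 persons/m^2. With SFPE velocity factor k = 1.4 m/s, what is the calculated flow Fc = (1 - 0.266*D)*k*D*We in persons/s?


1 - 0.266*D = 1 - 0.266*3.286 = 0.12592
Fs = 0.12592 * 1.4 * 3.286 = 0.57930 persons/(s*m)
Fc = 0.57930 * 2.443 = 1.4152 persons/s

1.4152 persons/s


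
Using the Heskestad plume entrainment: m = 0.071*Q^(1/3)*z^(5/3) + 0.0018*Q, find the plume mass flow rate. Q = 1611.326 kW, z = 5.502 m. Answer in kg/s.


Q^(1/3) = 11.724
z^(5/3) = 17.148
First term = 0.071 * 11.724 * 17.148 = 14.273
Second term = 0.0018 * 1611.326 = 2.9004
m = 17.174 kg/s

17.174 kg/s


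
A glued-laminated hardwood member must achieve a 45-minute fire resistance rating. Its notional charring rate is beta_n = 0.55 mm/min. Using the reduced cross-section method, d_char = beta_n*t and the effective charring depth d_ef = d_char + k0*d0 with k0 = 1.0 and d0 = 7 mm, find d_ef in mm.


d_char = 0.55 * 45 = 24.75 mm
d_ef = 24.75 + 1.0*7 = 31.75 mm

31.75 mm


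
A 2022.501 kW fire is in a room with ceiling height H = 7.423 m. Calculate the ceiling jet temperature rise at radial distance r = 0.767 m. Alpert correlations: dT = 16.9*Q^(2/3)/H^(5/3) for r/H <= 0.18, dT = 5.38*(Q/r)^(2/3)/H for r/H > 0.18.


r/H = 0.767 / 7.423 = 0.10333
r/H <= 0.18, so dT = 16.9*Q^(2/3)/H^(5/3)
Q^(2/3) = 159.93
H^(5/3) = 28.247
dT = 16.9 * 159.93 / 28.247 = 95.686 K

95.686 K


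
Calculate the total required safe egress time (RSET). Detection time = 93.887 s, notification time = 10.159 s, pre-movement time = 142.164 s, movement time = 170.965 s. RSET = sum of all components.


Total = 93.887 + 10.159 + 142.164 + 170.965 = 417.175 s

417.175 s


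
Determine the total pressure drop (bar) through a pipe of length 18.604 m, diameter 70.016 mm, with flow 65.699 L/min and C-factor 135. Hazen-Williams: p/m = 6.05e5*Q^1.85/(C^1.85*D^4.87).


Q^1.85 = 2304.0
C^1.85 = 8732.1
D^4.87 = 9.6852e+08
p/m = 0.00016482 bar/m
p_total = 0.00016482 * 18.604 = 0.0030663 bar

0.0030663 bar


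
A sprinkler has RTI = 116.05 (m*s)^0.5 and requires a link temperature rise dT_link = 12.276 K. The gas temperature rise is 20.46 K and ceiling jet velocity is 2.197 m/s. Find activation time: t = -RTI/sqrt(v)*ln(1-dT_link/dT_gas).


dT_link/dT_gas = 0.6
ln(1 - 0.6) = -0.91629
t = -116.05 / sqrt(2.197) * -0.91629 = 71.740 s

71.740 s


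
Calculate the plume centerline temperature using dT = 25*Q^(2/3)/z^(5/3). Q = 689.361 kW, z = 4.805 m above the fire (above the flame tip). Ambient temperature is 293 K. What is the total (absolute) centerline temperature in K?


Q^(2/3) = 78.037
z^(5/3) = 13.682
dT = 25 * 78.037 / 13.682 = 142.59 K
T = 293 + 142.59 = 435.59 K

435.59 K


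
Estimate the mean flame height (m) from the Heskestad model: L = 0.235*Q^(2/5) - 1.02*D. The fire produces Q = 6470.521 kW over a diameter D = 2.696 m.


Q^(2/5) = 33.448
0.235 * Q^(2/5) = 7.8604
1.02 * D = 2.7499
L = 5.1105 m

5.1105 m


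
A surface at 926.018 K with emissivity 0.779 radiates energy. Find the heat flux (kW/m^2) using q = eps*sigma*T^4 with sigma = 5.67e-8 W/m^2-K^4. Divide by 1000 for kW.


T^4 = 7.3532e+11
q = 0.779 * 5.67e-8 * 7.3532e+11 / 1000 = 32.479 kW/m^2

32.479 kW/m^2


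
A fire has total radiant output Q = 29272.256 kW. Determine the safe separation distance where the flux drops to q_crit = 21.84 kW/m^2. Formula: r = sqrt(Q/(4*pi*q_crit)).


4*pi*q_crit = 274.45
Q/(4*pi*q_crit) = 106.66
r = sqrt(106.66) = 10.328 m

10.328 m


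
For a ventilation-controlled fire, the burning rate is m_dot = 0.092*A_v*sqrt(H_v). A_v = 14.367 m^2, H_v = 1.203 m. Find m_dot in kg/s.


sqrt(H_v) = 1.0968
m_dot = 0.092 * 14.367 * 1.0968 = 1.4497 kg/s

1.4497 kg/s


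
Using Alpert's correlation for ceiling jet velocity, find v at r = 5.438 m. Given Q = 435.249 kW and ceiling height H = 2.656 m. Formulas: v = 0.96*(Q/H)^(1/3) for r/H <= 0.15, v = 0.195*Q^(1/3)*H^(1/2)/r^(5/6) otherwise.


r/H = 5.438 / 2.656 = 2.0474
r/H > 0.15, so v = 0.195*Q^(1/3)*H^(1/2)/r^(5/6)
Q^(1/3) = 7.5784
H^(1/2) = 1.6297
r^(5/6) = 4.1008
v = 0.195 * 7.5784 * 1.6297 / 4.1008 = 0.58730 m/s

0.58730 m/s


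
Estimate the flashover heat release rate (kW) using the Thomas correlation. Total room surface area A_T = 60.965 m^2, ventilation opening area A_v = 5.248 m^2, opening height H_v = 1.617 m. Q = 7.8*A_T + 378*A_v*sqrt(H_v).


7.8*A_T = 475.527
sqrt(H_v) = 1.2716
378*A_v*sqrt(H_v) = 2522.6
Q = 475.527 + 2522.6 = 2998.1 kW

2998.1 kW


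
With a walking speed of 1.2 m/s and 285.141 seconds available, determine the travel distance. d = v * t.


d = 1.2 * 285.141 = 342.17 m

342.17 m


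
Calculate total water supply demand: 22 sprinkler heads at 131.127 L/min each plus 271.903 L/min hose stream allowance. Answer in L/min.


Sprinkler demand = 22 * 131.127 = 2884.794 L/min
Total = 2884.794 + 271.903 = 3156.697 L/min

3156.697 L/min


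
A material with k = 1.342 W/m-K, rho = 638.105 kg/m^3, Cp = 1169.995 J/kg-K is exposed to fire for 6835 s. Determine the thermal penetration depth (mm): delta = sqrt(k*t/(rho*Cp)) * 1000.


alpha = 1.342 / (638.105 * 1169.995) = 1.7975e-06 m^2/s
alpha * t = 0.012286
delta = sqrt(0.012286) * 1000 = 110.84 mm

110.84 mm


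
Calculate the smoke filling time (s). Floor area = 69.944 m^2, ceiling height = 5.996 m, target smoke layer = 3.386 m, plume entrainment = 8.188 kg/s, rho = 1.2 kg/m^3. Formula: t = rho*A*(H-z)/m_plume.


H - z = 2.61 m
t = 1.2 * 69.944 * 2.61 / 8.188 = 26.754 s

26.754 s


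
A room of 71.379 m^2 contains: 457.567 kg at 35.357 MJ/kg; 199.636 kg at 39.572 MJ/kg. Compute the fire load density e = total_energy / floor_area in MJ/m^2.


Total energy = 457.567*35.357 + 199.636*39.572
= 16178.20 + 7899.996
= 24078.19 MJ
e = 24078.19 / 71.379 = 337.33 MJ/m^2

337.33 MJ/m^2


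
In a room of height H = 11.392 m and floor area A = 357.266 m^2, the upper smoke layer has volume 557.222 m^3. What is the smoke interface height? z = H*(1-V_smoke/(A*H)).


V/(A*H) = 0.13691
1 - 0.13691 = 0.86309
z = 11.392 * 0.86309 = 9.8323 m

9.8323 m


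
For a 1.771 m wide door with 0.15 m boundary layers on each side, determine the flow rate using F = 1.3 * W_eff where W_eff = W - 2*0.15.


W_eff = 1.771 - 0.30 = 1.471 m
F = 1.3 * 1.471 = 1.9123 persons/s

1.9123 persons/s


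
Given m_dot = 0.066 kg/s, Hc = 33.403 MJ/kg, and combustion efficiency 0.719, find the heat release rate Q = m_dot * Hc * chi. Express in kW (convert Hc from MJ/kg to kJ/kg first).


Hc = 33.403 MJ/kg = 33.403 * 1000 kJ/kg = 33403 kJ/kg
Q = 0.066 kg/s * 33403 kJ/kg * 0.719 = 1585.1 kW

1585.1 kW


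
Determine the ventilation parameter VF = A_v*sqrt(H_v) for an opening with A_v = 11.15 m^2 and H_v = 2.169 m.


sqrt(H_v) = 1.4728
VF = 11.15 * 1.4728 = 16.421 m^(5/2)

16.421 m^(5/2)


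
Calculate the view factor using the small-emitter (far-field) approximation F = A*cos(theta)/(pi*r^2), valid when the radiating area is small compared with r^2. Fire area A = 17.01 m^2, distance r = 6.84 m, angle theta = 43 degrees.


cos(43 deg) = 0.73135
pi*r^2 = 146.98
F = 17.01 * 0.73135 / 146.98 = 0.084639

0.084639


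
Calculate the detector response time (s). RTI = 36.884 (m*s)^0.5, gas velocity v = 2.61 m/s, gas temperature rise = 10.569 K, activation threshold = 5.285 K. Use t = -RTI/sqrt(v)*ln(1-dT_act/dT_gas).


dT_act/dT_gas = 0.50005
ln(1 - 0.50005) = -0.69324
t = -36.884 / sqrt(2.61) * -0.69324 = 15.827 s

15.827 s


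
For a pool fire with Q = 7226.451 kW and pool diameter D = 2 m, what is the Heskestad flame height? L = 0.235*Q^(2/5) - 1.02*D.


Q^(2/5) = 34.960
0.235 * Q^(2/5) = 8.2156
1.02 * D = 2.04
L = 6.1756 m

6.1756 m


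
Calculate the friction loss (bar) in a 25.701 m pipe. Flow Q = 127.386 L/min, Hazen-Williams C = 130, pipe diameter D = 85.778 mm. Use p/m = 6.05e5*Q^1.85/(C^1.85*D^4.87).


Q^1.85 = 7842.9
C^1.85 = 8143.2
D^4.87 = 2.6034e+09
p/m = 0.00022382 bar/m
p_total = 0.00022382 * 25.701 = 0.0057523 bar

0.0057523 bar


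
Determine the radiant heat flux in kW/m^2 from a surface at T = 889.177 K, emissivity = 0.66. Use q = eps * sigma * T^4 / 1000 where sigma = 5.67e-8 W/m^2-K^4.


T^4 = 6.2510e+11
q = 0.66 * 5.67e-8 * 6.2510e+11 / 1000 = 23.393 kW/m^2

23.393 kW/m^2


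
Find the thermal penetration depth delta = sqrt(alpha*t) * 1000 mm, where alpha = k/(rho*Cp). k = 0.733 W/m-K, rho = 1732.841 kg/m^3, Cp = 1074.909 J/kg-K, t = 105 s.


alpha = 0.733 / (1732.841 * 1074.909) = 3.9353e-07 m^2/s
alpha * t = 4.1320e-05
delta = sqrt(4.1320e-05) * 1000 = 6.4281 mm

6.4281 mm


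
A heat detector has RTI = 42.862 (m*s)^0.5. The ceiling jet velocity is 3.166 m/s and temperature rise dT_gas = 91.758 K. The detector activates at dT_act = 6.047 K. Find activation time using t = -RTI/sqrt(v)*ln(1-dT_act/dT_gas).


dT_act/dT_gas = 0.065902
ln(1 - 0.065902) = -0.068174
t = -42.862 / sqrt(3.166) * -0.068174 = 1.6422 s

1.6422 s


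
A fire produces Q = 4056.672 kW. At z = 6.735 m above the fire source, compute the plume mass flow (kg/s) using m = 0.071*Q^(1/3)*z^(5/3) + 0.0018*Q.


Q^(1/3) = 15.949
z^(5/3) = 24.019
First term = 0.071 * 15.949 * 24.019 = 27.198
Second term = 0.0018 * 4056.672 = 7.3020
m = 34.500 kg/s

34.500 kg/s


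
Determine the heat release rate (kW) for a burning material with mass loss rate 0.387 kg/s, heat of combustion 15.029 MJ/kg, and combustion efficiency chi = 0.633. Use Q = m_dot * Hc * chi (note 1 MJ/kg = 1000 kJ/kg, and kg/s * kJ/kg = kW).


Hc = 15.029 MJ/kg = 15.029 * 1000 kJ/kg = 15029 kJ/kg
Q = 0.387 kg/s * 15029 kJ/kg * 0.633 = 3681.7 kW

3681.7 kW


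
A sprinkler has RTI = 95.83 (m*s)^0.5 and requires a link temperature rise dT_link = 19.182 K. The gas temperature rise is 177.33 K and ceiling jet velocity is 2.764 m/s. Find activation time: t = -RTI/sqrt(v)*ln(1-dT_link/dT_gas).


dT_link/dT_gas = 0.10817
ln(1 - 0.10817) = -0.11448
t = -95.83 / sqrt(2.764) * -0.11448 = 6.5988 s

6.5988 s


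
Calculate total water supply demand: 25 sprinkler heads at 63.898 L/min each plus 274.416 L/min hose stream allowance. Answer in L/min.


Sprinkler demand = 25 * 63.898 = 1597.45 L/min
Total = 1597.45 + 274.416 = 1871.866 L/min

1871.866 L/min
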